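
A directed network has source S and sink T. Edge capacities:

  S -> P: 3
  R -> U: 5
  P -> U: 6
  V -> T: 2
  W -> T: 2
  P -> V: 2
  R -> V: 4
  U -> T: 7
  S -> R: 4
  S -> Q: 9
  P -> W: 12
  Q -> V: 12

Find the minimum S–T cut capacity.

Augment S→P→U→T: bottleneck 3, flow now 3.
Augment S→Q→V→T: bottleneck 2, flow now 5.
Augment S→R→U→T: bottleneck 4, flow now 9.
No augmenting path remains; maximum flow = 9.
By max-flow min-cut, the minimum cut capacity equals the max flow.
In the residual graph, reachable from S: {S, Q, V}.
Min-cut edges: S→P (3), S→R (4), V→T (2); capacity 3 + 4 + 2 = 9.

9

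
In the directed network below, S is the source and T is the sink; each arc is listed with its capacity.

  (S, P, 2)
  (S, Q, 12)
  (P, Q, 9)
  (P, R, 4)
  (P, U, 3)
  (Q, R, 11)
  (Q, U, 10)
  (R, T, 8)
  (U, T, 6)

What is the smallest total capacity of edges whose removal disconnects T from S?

Augment S→P→R→T: bottleneck 2, flow now 2.
Augment S→Q→R→T: bottleneck 6, flow now 8.
Augment S→Q→U→T: bottleneck 6, flow now 14.
No augmenting path remains; maximum flow = 14.
By max-flow min-cut, the minimum cut capacity equals the max flow.
In the residual graph, reachable from S: {S}.
Min-cut edges: S→P (2), S→Q (12); capacity 2 + 12 = 14.

14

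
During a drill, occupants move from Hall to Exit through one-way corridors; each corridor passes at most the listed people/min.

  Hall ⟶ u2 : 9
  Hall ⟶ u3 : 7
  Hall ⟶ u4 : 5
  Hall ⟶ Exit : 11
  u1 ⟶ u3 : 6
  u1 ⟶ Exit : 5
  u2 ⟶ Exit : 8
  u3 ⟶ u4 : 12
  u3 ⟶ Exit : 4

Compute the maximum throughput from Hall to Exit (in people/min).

23

Augment Hall→Exit: bottleneck 11, flow now 11.
Augment Hall→u2→Exit: bottleneck 8, flow now 19.
Augment Hall→u3→Exit: bottleneck 4, flow now 23.
No augmenting path remains; maximum flow = 23.
In the residual graph, reachable from Hall: {Hall, u2, u3, u4}.
Min-cut edges: Hall→Exit (11), u2→Exit (8), u3→Exit (4); capacity 11 + 8 + 4 = 23.
This cut is saturated, so no flow can exceed 23.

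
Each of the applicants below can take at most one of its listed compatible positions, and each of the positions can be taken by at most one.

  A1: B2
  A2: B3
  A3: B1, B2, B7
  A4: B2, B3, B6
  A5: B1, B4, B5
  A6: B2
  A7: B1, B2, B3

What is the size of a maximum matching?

6

Unit-capacity flow: source→left, listed edges, right→sink; max matching = max flow.
Augmenting path A1→B2 (+1); matched 1.
Augmenting path A2→B3 (+1); matched 2.
Augmenting path A3→B1 (+1); matched 3.
Augmenting path A4→B6 (+1); matched 4.
Augmenting path A5→B4 (+1); matched 5.
Augmenting path A7→B1→A3→B7 (+1); matched 6.
No augmenting path remains; maximum matching = 6.
König certificate: {A2, A3, A4, A5, A7, B2} is a vertex cover of size 6 (every listed pair touches it), so no matching can be larger.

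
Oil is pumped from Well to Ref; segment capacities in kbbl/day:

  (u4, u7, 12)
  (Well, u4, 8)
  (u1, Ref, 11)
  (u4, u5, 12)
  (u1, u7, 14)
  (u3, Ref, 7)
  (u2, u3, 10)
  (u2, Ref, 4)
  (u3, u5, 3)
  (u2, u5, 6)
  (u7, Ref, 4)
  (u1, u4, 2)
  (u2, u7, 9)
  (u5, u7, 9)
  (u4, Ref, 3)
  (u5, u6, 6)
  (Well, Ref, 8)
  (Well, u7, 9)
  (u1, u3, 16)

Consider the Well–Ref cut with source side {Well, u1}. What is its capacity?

68

Edges leaving {Well, u1}: Well→u4 (8), Well→u7 (9), Well→Ref (8), u1→u3 (16), u1→u4 (2), u1→u7 (14), u1→Ref (11).
Cut capacity = 8 + 9 + 8 + 16 + 2 + 14 + 11 = 68.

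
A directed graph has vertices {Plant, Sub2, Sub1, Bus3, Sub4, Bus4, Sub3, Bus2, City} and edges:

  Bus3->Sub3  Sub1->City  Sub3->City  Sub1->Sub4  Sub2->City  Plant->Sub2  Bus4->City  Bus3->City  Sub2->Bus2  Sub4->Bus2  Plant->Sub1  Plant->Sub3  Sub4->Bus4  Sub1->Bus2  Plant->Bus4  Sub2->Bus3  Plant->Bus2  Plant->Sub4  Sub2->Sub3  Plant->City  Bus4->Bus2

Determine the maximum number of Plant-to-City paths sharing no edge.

5

Assign every edge capacity 1; by Menger, the answer equals the max flow.
Path Plant→City (+1); total 1.
Path Plant→Sub2→City (+1); total 2.
Path Plant→Sub1→City (+1); total 3.
Path Plant→Bus4→City (+1); total 4.
Path Plant→Sub3→City (+1); total 5.
No residual Plant→City path; max flow = 5.
Certifying cut of size 5: {Bus4→City, Plant→City, Plant→Sub1, Plant→Sub2, Plant→Sub3}.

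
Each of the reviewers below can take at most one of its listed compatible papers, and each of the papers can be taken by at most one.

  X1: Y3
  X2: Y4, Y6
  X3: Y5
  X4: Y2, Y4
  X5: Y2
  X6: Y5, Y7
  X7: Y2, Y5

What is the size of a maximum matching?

Unit-capacity flow: source→left, listed edges, right→sink; max matching = max flow.
Augmenting path X1→Y3 (+1); matched 1.
Augmenting path X2→Y4 (+1); matched 2.
Augmenting path X3→Y5 (+1); matched 3.
Augmenting path X4→Y2 (+1); matched 4.
Augmenting path X6→Y7 (+1); matched 5.
Augmenting path X5→Y2→X4→Y4→X2→Y6 (+1); matched 6.
No augmenting path remains; maximum matching = 6.
König certificate: {X1, X2, X4, X6, Y2, Y5} is a vertex cover of size 6 (every listed pair touches it), so no matching can be larger.

6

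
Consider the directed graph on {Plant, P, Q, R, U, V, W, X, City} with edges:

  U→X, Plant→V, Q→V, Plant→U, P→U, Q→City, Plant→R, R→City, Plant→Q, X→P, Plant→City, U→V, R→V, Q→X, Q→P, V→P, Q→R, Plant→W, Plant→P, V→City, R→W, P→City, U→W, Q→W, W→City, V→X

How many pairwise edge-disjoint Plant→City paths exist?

Assign every edge capacity 1; by Menger, the answer equals the max flow.
Path Plant→City (+1); total 1.
Path Plant→P→City (+1); total 2.
Path Plant→Q→City (+1); total 3.
Path Plant→R→City (+1); total 4.
Path Plant→V→City (+1); total 5.
Path Plant→W→City (+1); total 6.
No residual Plant→City path; max flow = 6.
Certifying cut of size 6: {P→City, Plant→City, Plant→Q, Plant→R, V→City, W→City}.

6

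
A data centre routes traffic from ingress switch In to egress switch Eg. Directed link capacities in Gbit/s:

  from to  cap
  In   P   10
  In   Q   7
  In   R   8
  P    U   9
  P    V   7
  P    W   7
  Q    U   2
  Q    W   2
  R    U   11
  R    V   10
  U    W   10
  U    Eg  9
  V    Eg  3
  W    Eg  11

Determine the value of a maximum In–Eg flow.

22

Augment In→P→U→Eg: bottleneck 9, flow now 9.
Augment In→P→V→Eg: bottleneck 1, flow now 10.
Augment In→Q→W→Eg: bottleneck 2, flow now 12.
Augment In→R→V→Eg: bottleneck 2, flow now 14.
Augment In→Q→U→W→Eg: bottleneck 2, flow now 16.
Augment In→R→U→W→Eg: bottleneck 6, flow now 22.
No augmenting path remains; maximum flow = 22.
In the residual graph, reachable from In: {In, Q}.
Min-cut edges: In→P (10), In→R (8), Q→U (2), Q→W (2); capacity 10 + 8 + 2 + 2 = 22.
This cut is saturated, so no flow can exceed 22.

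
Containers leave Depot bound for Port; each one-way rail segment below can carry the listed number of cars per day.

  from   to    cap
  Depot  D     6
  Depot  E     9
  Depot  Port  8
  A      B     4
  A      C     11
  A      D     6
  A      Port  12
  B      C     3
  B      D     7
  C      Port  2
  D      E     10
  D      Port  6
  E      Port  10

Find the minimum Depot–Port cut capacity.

Augment Depot→Port: bottleneck 8, flow now 8.
Augment Depot→D→Port: bottleneck 6, flow now 14.
Augment Depot→E→Port: bottleneck 9, flow now 23.
No augmenting path remains; maximum flow = 23.
By max-flow min-cut, the minimum cut capacity equals the max flow.
In the residual graph, reachable from Depot: {Depot}.
Min-cut edges: Depot→D (6), Depot→E (9), Depot→Port (8); capacity 6 + 9 + 8 = 23.

23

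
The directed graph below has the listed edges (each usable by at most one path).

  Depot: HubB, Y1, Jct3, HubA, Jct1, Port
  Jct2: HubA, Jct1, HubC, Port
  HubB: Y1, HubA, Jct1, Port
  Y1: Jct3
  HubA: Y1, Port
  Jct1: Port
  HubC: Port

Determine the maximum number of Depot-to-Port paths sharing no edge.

4

Assign every edge capacity 1; by Menger, the answer equals the max flow.
Path Depot→Port (+1); total 1.
Path Depot→HubB→Port (+1); total 2.
Path Depot→HubA→Port (+1); total 3.
Path Depot→Jct1→Port (+1); total 4.
No residual Depot→Port path; max flow = 4.
Certifying cut of size 4: {Depot→HubA, Depot→HubB, Depot→Jct1, Depot→Port}.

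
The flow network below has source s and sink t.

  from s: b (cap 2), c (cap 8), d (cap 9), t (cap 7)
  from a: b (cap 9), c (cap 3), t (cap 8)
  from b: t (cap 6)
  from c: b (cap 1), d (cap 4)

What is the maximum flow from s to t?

Augment s→t: bottleneck 7, flow now 7.
Augment s→b→t: bottleneck 2, flow now 9.
Augment s→c→b→t: bottleneck 1, flow now 10.
No augmenting path remains; maximum flow = 10.
In the residual graph, reachable from s: {s, c, d}.
Min-cut edges: s→b (2), s→t (7), c→b (1); capacity 2 + 7 + 1 = 10.
This cut is saturated, so no flow can exceed 10.

10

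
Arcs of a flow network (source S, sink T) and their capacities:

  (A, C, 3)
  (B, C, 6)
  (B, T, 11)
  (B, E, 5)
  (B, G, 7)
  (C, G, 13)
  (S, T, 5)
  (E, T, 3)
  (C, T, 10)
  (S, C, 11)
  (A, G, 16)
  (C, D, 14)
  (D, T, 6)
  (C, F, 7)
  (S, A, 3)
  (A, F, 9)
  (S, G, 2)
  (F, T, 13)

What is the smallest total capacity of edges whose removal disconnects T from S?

19

Augment S→T: bottleneck 5, flow now 5.
Augment S→C→T: bottleneck 10, flow now 15.
Augment S→A→F→T: bottleneck 3, flow now 18.
Augment S→C→D→T: bottleneck 1, flow now 19.
No augmenting path remains; maximum flow = 19.
By max-flow min-cut, the minimum cut capacity equals the max flow.
In the residual graph, reachable from S: {S, G}.
Min-cut edges: S→A (3), S→C (11), S→T (5); capacity 3 + 11 + 5 = 19.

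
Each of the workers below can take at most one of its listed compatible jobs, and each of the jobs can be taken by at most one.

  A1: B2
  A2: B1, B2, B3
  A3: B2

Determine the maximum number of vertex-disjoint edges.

2

Unit-capacity flow: source→left, listed edges, right→sink; max matching = max flow.
Augmenting path A1→B2 (+1); matched 1.
Augmenting path A2→B1 (+1); matched 2.
No augmenting path remains; maximum matching = 2.
König certificate: {A2, B2} is a vertex cover of size 2 (every listed pair touches it), so no matching can be larger.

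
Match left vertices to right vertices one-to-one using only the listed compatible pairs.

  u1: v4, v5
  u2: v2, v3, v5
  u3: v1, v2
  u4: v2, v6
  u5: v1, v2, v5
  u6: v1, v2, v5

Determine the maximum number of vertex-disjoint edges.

6

Unit-capacity flow: source→left, listed edges, right→sink; max matching = max flow.
Augmenting path u1→v4 (+1); matched 1.
Augmenting path u2→v2 (+1); matched 2.
Augmenting path u3→v1 (+1); matched 3.
Augmenting path u4→v6 (+1); matched 4.
Augmenting path u5→v5 (+1); matched 5.
Augmenting path u6→v2→u2→v3 (+1); matched 6.
No augmenting path remains; maximum matching = 6.
König certificate: {u1, u2, u3, u4, u5, u6} is a vertex cover of size 6 (every listed pair touches it), so no matching can be larger.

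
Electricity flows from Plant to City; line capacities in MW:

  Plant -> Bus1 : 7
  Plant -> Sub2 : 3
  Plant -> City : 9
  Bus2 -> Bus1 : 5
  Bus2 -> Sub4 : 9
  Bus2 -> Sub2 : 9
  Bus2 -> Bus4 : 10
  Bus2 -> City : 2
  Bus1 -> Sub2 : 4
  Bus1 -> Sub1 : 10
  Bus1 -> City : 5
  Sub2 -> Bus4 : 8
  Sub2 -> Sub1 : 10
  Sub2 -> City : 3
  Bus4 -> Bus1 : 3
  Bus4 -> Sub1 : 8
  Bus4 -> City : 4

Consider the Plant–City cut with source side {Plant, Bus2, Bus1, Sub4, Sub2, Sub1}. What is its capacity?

37

Edges leaving {Plant, Bus2, Bus1, Sub4, Sub2, Sub1}: Plant→City (9), Bus2→Bus4 (10), Bus2→City (2), Bus1→City (5), Sub2→Bus4 (8), Sub2→City (3).
Cut capacity = 9 + 10 + 2 + 5 + 8 + 3 = 37.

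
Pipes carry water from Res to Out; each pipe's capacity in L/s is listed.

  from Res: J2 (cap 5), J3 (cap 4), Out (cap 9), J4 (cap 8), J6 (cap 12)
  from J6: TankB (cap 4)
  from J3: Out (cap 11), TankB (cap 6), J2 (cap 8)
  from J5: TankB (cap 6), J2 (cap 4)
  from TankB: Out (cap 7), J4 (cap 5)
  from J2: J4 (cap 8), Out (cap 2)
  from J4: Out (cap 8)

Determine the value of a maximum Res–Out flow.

Augment Res→Out: bottleneck 9, flow now 9.
Augment Res→J3→Out: bottleneck 4, flow now 13.
Augment Res→J2→Out: bottleneck 2, flow now 15.
Augment Res→J4→Out: bottleneck 8, flow now 23.
Augment Res→J6→TankB→Out: bottleneck 4, flow now 27.
No augmenting path remains; maximum flow = 27.
In the residual graph, reachable from Res: {Res, J6, J2, J4}.
Min-cut edges: Res→J3 (4), Res→Out (9), J6→TankB (4), J2→Out (2), J4→Out (8); capacity 4 + 9 + 4 + 2 + 8 = 27.
This cut is saturated, so no flow can exceed 27.

27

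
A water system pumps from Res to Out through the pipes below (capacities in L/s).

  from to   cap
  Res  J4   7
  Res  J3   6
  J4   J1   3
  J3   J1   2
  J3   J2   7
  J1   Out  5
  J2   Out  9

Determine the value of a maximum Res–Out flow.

Augment Res→J4→J1→Out: bottleneck 3, flow now 3.
Augment Res→J3→J1→Out: bottleneck 2, flow now 5.
Augment Res→J3→J2→Out: bottleneck 4, flow now 9.
No augmenting path remains; maximum flow = 9.
In the residual graph, reachable from Res: {Res, J4}.
Min-cut edges: Res→J3 (6), J4→J1 (3); capacity 6 + 3 = 9.
This cut is saturated, so no flow can exceed 9.

9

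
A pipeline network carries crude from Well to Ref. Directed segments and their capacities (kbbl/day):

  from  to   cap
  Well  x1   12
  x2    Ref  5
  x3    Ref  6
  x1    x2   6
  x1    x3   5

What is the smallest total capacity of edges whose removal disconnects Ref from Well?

Augment Well→x1→x2→Ref: bottleneck 5, flow now 5.
Augment Well→x1→x3→Ref: bottleneck 5, flow now 10.
No augmenting path remains; maximum flow = 10.
By max-flow min-cut, the minimum cut capacity equals the max flow.
In the residual graph, reachable from Well: {Well, x1, x2}.
Min-cut edges: x1→x3 (5), x2→Ref (5); capacity 5 + 5 = 10.

10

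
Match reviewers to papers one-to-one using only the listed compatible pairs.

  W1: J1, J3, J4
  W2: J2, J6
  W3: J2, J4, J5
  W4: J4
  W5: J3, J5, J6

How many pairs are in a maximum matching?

5

Unit-capacity flow: source→left, listed edges, right→sink; max matching = max flow.
Augmenting path W1→J1 (+1); matched 1.
Augmenting path W2→J2 (+1); matched 2.
Augmenting path W3→J4 (+1); matched 3.
Augmenting path W5→J3 (+1); matched 4.
Augmenting path W4→J4→W3→J5 (+1); matched 5.
No augmenting path remains; maximum matching = 5.
König certificate: {W1, W2, W3, W4, W5} is a vertex cover of size 5 (every listed pair touches it), so no matching can be larger.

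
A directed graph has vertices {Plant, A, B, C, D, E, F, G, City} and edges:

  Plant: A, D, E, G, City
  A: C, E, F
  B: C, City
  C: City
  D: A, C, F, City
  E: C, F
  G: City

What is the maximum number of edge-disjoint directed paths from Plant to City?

Assign every edge capacity 1; by Menger, the answer equals the max flow.
Path Plant→City (+1); total 1.
Path Plant→D→City (+1); total 2.
Path Plant→G→City (+1); total 3.
Path Plant→A→C→City (+1); total 4.
No residual Plant→City path; max flow = 4.
Certifying cut of size 4: {C→City, Plant→City, Plant→D, Plant→G}.

4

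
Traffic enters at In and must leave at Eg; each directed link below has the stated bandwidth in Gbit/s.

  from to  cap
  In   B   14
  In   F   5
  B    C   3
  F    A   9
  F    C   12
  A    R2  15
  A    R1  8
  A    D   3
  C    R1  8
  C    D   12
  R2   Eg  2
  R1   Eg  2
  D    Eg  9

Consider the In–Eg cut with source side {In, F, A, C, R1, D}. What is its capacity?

40

Edges leaving {In, F, A, C, R1, D}: In→B (14), A→R2 (15), R1→Eg (2), D→Eg (9).
Cut capacity = 14 + 15 + 2 + 9 = 40.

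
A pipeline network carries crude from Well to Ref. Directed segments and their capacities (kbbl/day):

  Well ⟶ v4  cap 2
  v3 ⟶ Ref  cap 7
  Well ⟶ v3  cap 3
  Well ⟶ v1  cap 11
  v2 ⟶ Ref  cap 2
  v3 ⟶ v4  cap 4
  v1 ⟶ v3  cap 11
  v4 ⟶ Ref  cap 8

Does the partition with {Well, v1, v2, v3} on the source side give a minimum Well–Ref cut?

No — its capacity is 15, but the minimum cut has capacity 13.

Given cut capacity: 2 + 2 + 4 + 7 = 15.
Augment Well→v3→Ref: bottleneck 3, flow now 3.
Augment Well→v4→Ref: bottleneck 2, flow now 5.
Augment Well→v1→v3→Ref: bottleneck 4, flow now 9.
Augment Well→v1→v3→v4→Ref: bottleneck 4, flow now 13.
No augmenting path remains; maximum flow = 13.
In the residual graph, reachable from Well: {Well, v1, v3}.
Min-cut edges: Well→v4 (2), v3→v4 (4), v3→Ref (7); capacity 2 + 4 + 7 = 13.
Cut capacity 15 exceeds the max flow 13, so it is not minimum.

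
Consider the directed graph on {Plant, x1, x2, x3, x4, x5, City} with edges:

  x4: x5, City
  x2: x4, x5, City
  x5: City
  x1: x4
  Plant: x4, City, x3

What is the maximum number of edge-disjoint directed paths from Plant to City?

2

Assign every edge capacity 1; by Menger, the answer equals the max flow.
Path Plant→City (+1); total 1.
Path Plant→x4→City (+1); total 2.
No residual Plant→City path; max flow = 2.
Certifying cut of size 2: {Plant→City, Plant→x4}.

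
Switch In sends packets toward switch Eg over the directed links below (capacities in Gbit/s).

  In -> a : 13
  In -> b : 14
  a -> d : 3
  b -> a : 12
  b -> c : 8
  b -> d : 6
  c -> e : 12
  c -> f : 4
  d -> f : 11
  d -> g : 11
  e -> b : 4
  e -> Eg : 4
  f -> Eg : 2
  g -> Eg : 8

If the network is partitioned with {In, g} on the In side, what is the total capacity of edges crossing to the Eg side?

Edges leaving {In, g}: In→a (13), In→b (14), g→Eg (8).
Cut capacity = 13 + 14 + 8 = 35.

35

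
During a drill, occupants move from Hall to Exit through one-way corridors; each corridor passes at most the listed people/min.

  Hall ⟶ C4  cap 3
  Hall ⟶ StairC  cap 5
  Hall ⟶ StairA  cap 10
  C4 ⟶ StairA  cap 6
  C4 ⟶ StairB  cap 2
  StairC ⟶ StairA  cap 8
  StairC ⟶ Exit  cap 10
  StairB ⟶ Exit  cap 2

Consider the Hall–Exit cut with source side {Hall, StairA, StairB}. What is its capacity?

Edges leaving {Hall, StairA, StairB}: Hall→C4 (3), Hall→StairC (5), StairB→Exit (2).
Cut capacity = 3 + 5 + 2 = 10.

10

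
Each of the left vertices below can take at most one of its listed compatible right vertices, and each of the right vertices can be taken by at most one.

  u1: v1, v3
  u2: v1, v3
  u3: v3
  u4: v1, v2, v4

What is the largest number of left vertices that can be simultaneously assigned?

3

Unit-capacity flow: source→left, listed edges, right→sink; max matching = max flow.
Augmenting path u1→v1 (+1); matched 1.
Augmenting path u2→v3 (+1); matched 2.
Augmenting path u4→v2 (+1); matched 3.
No augmenting path remains; maximum matching = 3.
König certificate: {u4, v1, v3} is a vertex cover of size 3 (every listed pair touches it), so no matching can be larger.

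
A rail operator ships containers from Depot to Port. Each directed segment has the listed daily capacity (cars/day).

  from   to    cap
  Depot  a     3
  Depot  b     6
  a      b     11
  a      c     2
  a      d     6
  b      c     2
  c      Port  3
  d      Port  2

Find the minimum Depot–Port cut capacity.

5

Augment Depot→a→c→Port: bottleneck 2, flow now 2.
Augment Depot→a→d→Port: bottleneck 1, flow now 3.
Augment Depot→b→c→Port: bottleneck 1, flow now 4.
Augment Depot→b→c→a→d→Port: bottleneck 1, flow now 5. (uses reverse residual edge)
No augmenting path remains; maximum flow = 5.
By max-flow min-cut, the minimum cut capacity equals the max flow.
In the residual graph, reachable from Depot: {Depot, b}.
Min-cut edges: Depot→a (3), b→c (2); capacity 3 + 2 = 5.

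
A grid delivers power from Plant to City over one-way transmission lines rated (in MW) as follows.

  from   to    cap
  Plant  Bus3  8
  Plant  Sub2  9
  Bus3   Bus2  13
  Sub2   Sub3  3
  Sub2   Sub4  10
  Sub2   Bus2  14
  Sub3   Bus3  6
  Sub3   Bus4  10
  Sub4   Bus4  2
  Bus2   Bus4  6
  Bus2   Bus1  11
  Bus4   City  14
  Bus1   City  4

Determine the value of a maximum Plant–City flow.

Augment Plant→Bus3→Bus2→Bus4→City: bottleneck 6, flow now 6.
Augment Plant→Bus3→Bus2→Bus1→City: bottleneck 2, flow now 8.
Augment Plant→Sub2→Sub3→Bus4→City: bottleneck 3, flow now 11.
Augment Plant→Sub2→Sub4→Bus4→City: bottleneck 2, flow now 13.
Augment Plant→Sub2→Bus2→Bus1→City: bottleneck 2, flow now 15.
No augmenting path remains; maximum flow = 15.
In the residual graph, reachable from Plant: {Plant, Bus3, Sub2, Sub4, Bus2, Bus1}.
Min-cut edges: Sub2→Sub3 (3), Sub4→Bus4 (2), Bus2→Bus4 (6), Bus1→City (4); capacity 3 + 2 + 6 + 4 = 15.
This cut is saturated, so no flow can exceed 15.

15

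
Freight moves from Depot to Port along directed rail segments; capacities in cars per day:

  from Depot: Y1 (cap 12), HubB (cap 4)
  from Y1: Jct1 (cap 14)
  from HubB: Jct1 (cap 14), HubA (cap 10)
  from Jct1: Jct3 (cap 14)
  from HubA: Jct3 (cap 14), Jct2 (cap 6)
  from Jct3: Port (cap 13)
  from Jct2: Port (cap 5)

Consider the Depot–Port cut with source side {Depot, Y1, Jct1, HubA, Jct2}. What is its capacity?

Edges leaving {Depot, Y1, Jct1, HubA, Jct2}: Depot→HubB (4), Jct1→Jct3 (14), HubA→Jct3 (14), Jct2→Port (5).
Cut capacity = 4 + 14 + 14 + 5 = 37.

37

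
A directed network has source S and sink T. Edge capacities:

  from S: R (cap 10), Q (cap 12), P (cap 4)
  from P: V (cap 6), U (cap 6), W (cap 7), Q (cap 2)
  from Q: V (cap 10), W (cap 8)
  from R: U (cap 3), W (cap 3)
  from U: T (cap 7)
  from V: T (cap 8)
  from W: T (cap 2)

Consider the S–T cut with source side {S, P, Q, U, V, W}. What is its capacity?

Edges leaving {S, P, Q, U, V, W}: S→R (10), U→T (7), V→T (8), W→T (2).
Cut capacity = 10 + 7 + 8 + 2 = 27.

27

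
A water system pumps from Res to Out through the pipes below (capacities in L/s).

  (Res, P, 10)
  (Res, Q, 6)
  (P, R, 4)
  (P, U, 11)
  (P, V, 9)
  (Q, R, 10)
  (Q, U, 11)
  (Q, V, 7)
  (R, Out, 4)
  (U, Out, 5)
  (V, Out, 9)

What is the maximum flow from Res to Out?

16

Augment Res→P→R→Out: bottleneck 4, flow now 4.
Augment Res→P→U→Out: bottleneck 5, flow now 9.
Augment Res→P→V→Out: bottleneck 1, flow now 10.
Augment Res→Q→V→Out: bottleneck 6, flow now 16.
No augmenting path remains; maximum flow = 16.
In the residual graph, reachable from Res: {Res}.
Min-cut edges: Res→P (10), Res→Q (6); capacity 10 + 6 = 16.
This cut is saturated, so no flow can exceed 16.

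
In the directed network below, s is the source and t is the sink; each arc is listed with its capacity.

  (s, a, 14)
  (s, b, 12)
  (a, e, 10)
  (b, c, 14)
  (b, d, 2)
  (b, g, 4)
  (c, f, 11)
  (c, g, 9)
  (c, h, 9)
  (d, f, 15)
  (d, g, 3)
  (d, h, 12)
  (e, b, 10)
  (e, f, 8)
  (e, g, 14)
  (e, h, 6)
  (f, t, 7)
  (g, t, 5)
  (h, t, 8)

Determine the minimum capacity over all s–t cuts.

Augment s→b→g→t: bottleneck 4, flow now 4.
Augment s→a→e→f→t: bottleneck 7, flow now 11.
Augment s→a→e→g→t: bottleneck 1, flow now 12.
Augment s→a→e→h→t: bottleneck 2, flow now 14.
Augment s→b→c→h→t: bottleneck 6, flow now 20.
No augmenting path remains; maximum flow = 20.
By max-flow min-cut, the minimum cut capacity equals the max flow.
In the residual graph, reachable from s: {s, a, b, c, d, e, f, g, h}.
Min-cut edges: f→t (7), g→t (5), h→t (8); capacity 7 + 5 + 8 = 20.

20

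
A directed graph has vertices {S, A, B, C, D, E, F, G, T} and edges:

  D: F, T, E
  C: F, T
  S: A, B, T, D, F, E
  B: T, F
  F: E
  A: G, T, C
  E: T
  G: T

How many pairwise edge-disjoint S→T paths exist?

Assign every edge capacity 1; by Menger, the answer equals the max flow.
Path S→T (+1); total 1.
Path S→A→T (+1); total 2.
Path S→B→T (+1); total 3.
Path S→D→T (+1); total 4.
Path S→E→T (+1); total 5.
No residual S→T path; max flow = 5.
Certifying cut of size 5: {E→T, S→A, S→B, S→D, S→T}.

5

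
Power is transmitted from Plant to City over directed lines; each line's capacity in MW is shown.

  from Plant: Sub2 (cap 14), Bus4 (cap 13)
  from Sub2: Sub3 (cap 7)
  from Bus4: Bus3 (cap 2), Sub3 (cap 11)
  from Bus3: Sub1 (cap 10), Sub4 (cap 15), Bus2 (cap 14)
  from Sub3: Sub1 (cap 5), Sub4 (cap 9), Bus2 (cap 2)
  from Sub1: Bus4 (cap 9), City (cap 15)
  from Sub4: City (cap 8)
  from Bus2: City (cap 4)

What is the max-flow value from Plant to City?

17

Augment Plant→Sub2→Sub3→Sub1→City: bottleneck 5, flow now 5.
Augment Plant→Sub2→Sub3→Sub4→City: bottleneck 2, flow now 7.
Augment Plant→Bus4→Bus3→Sub1→City: bottleneck 2, flow now 9.
Augment Plant→Bus4→Sub3→Sub4→City: bottleneck 6, flow now 15.
Augment Plant→Bus4→Sub3→Bus2→City: bottleneck 2, flow now 17.
No augmenting path remains; maximum flow = 17.
In the residual graph, reachable from Plant: {Plant, Sub2, Bus4, Sub3, Sub4}.
Min-cut edges: Bus4→Bus3 (2), Sub3→Sub1 (5), Sub3→Bus2 (2), Sub4→City (8); capacity 2 + 5 + 2 + 8 = 17.
This cut is saturated, so no flow can exceed 17.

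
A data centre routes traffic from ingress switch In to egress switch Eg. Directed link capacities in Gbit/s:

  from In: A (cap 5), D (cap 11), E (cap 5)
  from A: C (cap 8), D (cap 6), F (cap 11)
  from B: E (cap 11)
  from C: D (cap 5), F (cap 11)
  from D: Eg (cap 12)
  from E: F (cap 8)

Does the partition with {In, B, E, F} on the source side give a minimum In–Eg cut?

No — its capacity is 16, but the minimum cut has capacity 12.

Given cut capacity: 5 + 11 = 16.
Augment In→D→Eg: bottleneck 11, flow now 11.
Augment In→A→D→Eg: bottleneck 1, flow now 12.
No augmenting path remains; maximum flow = 12.
In the residual graph, reachable from In: {In, A, C, D, E, F}.
Min-cut edges: D→Eg (12); capacity 12 = 12.
Cut capacity 16 exceeds the max flow 12, so it is not minimum.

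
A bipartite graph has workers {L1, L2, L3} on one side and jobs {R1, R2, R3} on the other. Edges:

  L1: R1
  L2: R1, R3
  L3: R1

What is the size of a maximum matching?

2

Unit-capacity flow: source→left, listed edges, right→sink; max matching = max flow.
Augmenting path L1→R1 (+1); matched 1.
Augmenting path L2→R3 (+1); matched 2.
No augmenting path remains; maximum matching = 2.
König certificate: {L2, R1} is a vertex cover of size 2 (every listed pair touches it), so no matching can be larger.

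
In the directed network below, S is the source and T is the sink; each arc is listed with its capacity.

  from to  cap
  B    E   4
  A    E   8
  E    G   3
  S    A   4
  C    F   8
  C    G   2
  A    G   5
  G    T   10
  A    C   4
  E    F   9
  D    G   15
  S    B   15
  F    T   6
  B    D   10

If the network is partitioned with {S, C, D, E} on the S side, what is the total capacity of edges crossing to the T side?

56

Edges leaving {S, C, D, E}: S→A (4), S→B (15), C→F (8), C→G (2), D→G (15), E→F (9), E→G (3).
Cut capacity = 4 + 15 + 8 + 2 + 15 + 9 + 3 = 56.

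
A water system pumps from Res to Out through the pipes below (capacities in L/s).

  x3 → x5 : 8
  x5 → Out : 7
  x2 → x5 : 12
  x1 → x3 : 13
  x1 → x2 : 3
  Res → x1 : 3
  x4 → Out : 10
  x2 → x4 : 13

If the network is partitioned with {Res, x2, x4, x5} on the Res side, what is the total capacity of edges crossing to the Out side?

Edges leaving {Res, x2, x4, x5}: Res→x1 (3), x4→Out (10), x5→Out (7).
Cut capacity = 3 + 10 + 7 = 20.

20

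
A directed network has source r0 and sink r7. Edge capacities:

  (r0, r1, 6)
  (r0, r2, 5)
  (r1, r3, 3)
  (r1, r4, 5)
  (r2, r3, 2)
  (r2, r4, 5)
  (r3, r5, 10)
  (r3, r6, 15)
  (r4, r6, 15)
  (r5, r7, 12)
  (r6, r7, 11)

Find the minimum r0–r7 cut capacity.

11

Augment r0→r1→r3→r5→r7: bottleneck 3, flow now 3.
Augment r0→r1→r4→r6→r7: bottleneck 3, flow now 6.
Augment r0→r2→r3→r5→r7: bottleneck 2, flow now 8.
Augment r0→r2→r4→r6→r7: bottleneck 3, flow now 11.
No augmenting path remains; maximum flow = 11.
By max-flow min-cut, the minimum cut capacity equals the max flow.
In the residual graph, reachable from r0: {r0}.
Min-cut edges: r0→r1 (6), r0→r2 (5); capacity 6 + 5 = 11.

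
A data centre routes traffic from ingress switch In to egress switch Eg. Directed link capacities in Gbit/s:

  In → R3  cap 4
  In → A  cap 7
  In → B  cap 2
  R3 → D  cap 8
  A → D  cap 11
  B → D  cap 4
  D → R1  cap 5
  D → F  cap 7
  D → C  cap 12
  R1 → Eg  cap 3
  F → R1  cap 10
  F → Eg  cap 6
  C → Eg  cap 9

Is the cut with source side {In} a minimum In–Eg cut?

Yes — it is a minimum cut (capacity 13).

Given cut capacity: 4 + 7 + 2 = 13.
Augment In→R3→D→R1→Eg: bottleneck 3, flow now 3.
Augment In→R3→D→F→Eg: bottleneck 1, flow now 4.
Augment In→A→D→F→Eg: bottleneck 5, flow now 9.
Augment In→A→D→C→Eg: bottleneck 2, flow now 11.
Augment In→B→D→C→Eg: bottleneck 2, flow now 13.
No augmenting path remains; maximum flow = 13.
Cut capacity 13 equals the max flow, so it is a minimum cut.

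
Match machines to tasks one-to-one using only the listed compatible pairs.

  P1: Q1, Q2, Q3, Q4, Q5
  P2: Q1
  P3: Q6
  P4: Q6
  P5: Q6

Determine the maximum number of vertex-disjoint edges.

3

Unit-capacity flow: source→left, listed edges, right→sink; max matching = max flow.
Augmenting path P1→Q1 (+1); matched 1.
Augmenting path P3→Q6 (+1); matched 2.
Augmenting path P2→Q1→P1→Q2 (+1); matched 3.
No augmenting path remains; maximum matching = 3.
König certificate: {P1, P2, Q6} is a vertex cover of size 3 (every listed pair touches it), so no matching can be larger.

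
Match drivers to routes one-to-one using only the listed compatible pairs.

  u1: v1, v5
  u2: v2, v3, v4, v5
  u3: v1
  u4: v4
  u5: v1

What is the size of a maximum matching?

4

Unit-capacity flow: source→left, listed edges, right→sink; max matching = max flow.
Augmenting path u1→v1 (+1); matched 1.
Augmenting path u2→v2 (+1); matched 2.
Augmenting path u4→v4 (+1); matched 3.
Augmenting path u3→v1→u1→v5 (+1); matched 4.
No augmenting path remains; maximum matching = 4.
König certificate: {u1, u2, u4, v1} is a vertex cover of size 4 (every listed pair touches it), so no matching can be larger.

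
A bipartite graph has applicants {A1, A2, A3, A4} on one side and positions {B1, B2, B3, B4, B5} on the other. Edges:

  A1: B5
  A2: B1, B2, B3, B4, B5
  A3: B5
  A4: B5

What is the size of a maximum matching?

2

Unit-capacity flow: source→left, listed edges, right→sink; max matching = max flow.
Augmenting path A1→B5 (+1); matched 1.
Augmenting path A2→B1 (+1); matched 2.
No augmenting path remains; maximum matching = 2.
König certificate: {A2, B5} is a vertex cover of size 2 (every listed pair touches it), so no matching can be larger.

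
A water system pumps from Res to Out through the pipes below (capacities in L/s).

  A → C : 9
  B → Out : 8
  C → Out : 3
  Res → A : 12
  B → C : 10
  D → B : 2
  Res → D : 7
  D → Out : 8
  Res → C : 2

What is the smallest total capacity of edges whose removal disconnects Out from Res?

Augment Res→C→Out: bottleneck 2, flow now 2.
Augment Res→D→Out: bottleneck 7, flow now 9.
Augment Res→A→C→Out: bottleneck 1, flow now 10.
No augmenting path remains; maximum flow = 10.
By max-flow min-cut, the minimum cut capacity equals the max flow.
In the residual graph, reachable from Res: {Res, A, C}.
Min-cut edges: Res→D (7), C→Out (3); capacity 7 + 3 = 10.

10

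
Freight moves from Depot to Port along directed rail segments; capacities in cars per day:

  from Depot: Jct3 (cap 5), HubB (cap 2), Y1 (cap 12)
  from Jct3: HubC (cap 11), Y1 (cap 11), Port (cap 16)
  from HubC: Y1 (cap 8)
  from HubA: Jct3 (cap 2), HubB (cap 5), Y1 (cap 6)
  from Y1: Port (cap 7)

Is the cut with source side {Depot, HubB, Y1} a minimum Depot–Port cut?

Given cut capacity: 5 + 7 = 12.
Augment Depot→Jct3→Port: bottleneck 5, flow now 5.
Augment Depot→Y1→Port: bottleneck 7, flow now 12.
No augmenting path remains; maximum flow = 12.
Cut capacity 12 equals the max flow, so it is a minimum cut.

Yes — it is a minimum cut (capacity 12).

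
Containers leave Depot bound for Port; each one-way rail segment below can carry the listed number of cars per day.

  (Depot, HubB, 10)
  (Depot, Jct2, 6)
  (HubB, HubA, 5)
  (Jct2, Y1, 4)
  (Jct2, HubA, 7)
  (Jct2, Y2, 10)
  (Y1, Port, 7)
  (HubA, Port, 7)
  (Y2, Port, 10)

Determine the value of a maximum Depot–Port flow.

11

Augment Depot→HubB→HubA→Port: bottleneck 5, flow now 5.
Augment Depot→Jct2→Y1→Port: bottleneck 4, flow now 9.
Augment Depot→Jct2→HubA→Port: bottleneck 2, flow now 11.
No augmenting path remains; maximum flow = 11.
In the residual graph, reachable from Depot: {Depot, HubB}.
Min-cut edges: Depot→Jct2 (6), HubB→HubA (5); capacity 6 + 5 = 11.
This cut is saturated, so no flow can exceed 11.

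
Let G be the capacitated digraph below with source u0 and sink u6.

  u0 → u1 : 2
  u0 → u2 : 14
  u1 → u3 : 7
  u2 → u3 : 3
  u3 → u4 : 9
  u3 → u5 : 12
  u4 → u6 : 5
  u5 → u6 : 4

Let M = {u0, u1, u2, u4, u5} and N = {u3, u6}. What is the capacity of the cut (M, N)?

Edges leaving {u0, u1, u2, u4, u5}: u1→u3 (7), u2→u3 (3), u4→u6 (5), u5→u6 (4).
Cut capacity = 7 + 3 + 5 + 4 = 19.

19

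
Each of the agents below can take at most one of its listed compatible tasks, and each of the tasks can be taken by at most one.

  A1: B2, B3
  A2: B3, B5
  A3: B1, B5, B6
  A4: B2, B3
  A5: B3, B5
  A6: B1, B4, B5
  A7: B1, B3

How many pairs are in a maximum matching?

6

Unit-capacity flow: source→left, listed edges, right→sink; max matching = max flow.
Augmenting path A1→B2 (+1); matched 1.
Augmenting path A2→B3 (+1); matched 2.
Augmenting path A3→B1 (+1); matched 3.
Augmenting path A5→B5 (+1); matched 4.
Augmenting path A6→B4 (+1); matched 5.
Augmenting path A7→B1→A3→B6 (+1); matched 6.
No augmenting path remains; maximum matching = 6.
König certificate: {A3, A6, A7, B2, B3, B5} is a vertex cover of size 6 (every listed pair touches it), so no matching can be larger.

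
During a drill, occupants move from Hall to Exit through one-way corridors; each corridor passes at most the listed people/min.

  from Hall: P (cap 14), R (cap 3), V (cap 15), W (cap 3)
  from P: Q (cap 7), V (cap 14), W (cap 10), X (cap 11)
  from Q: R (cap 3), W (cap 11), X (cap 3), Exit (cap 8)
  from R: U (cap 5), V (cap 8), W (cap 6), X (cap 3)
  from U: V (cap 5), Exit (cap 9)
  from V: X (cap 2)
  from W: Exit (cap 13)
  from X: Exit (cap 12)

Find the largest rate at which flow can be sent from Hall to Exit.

Augment Hall→W→Exit: bottleneck 3, flow now 3.
Augment Hall→P→Q→Exit: bottleneck 7, flow now 10.
Augment Hall→P→W→Exit: bottleneck 7, flow now 17.
Augment Hall→R→U→Exit: bottleneck 3, flow now 20.
Augment Hall→V→X→Exit: bottleneck 2, flow now 22.
No augmenting path remains; maximum flow = 22.
In the residual graph, reachable from Hall: {Hall, V}.
Min-cut edges: Hall→P (14), Hall→R (3), Hall→W (3), V→X (2); capacity 14 + 3 + 3 + 2 = 22.
This cut is saturated, so no flow can exceed 22.

22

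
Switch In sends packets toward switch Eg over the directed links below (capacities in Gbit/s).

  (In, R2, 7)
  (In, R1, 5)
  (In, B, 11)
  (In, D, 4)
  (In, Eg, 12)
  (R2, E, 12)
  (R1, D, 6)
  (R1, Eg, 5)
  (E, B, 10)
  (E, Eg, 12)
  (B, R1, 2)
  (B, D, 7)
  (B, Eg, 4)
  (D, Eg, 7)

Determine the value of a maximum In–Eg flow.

Augment In→Eg: bottleneck 12, flow now 12.
Augment In→R1→Eg: bottleneck 5, flow now 17.
Augment In→B→Eg: bottleneck 4, flow now 21.
Augment In→D→Eg: bottleneck 4, flow now 25.
Augment In→R2→E→Eg: bottleneck 7, flow now 32.
Augment In→B→D→Eg: bottleneck 3, flow now 35.
No augmenting path remains; maximum flow = 35.
In the residual graph, reachable from In: {In, R1, B, D}.
Min-cut edges: In→R2 (7), In→Eg (12), R1→Eg (5), B→Eg (4), D→Eg (7); capacity 7 + 12 + 5 + 4 + 7 = 35.
This cut is saturated, so no flow can exceed 35.

35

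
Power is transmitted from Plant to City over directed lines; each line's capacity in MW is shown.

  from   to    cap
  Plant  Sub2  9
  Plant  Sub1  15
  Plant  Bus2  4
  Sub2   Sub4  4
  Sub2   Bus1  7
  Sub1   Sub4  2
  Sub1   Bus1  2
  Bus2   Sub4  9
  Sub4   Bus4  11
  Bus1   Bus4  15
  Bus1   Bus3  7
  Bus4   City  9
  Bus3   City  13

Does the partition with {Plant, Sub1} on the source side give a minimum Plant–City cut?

Given cut capacity: 9 + 4 + 2 + 2 = 17.
Augment Plant→Sub2→Sub4→Bus4→City: bottleneck 4, flow now 4.
Augment Plant→Sub2→Bus1→Bus4→City: bottleneck 5, flow now 9.
Augment Plant→Sub1→Bus1→Bus3→City: bottleneck 2, flow now 11.
Augment Plant→Sub1→Sub4→Sub2→Bus1→Bus3→City: bottleneck 2, flow now 13. (uses reverse residual edge)
Augment Plant→Bus2→Sub4→Bus4→Bus1→Bus3→City: bottleneck 3, flow now 16. (uses reverse residual edge)
No augmenting path remains; maximum flow = 16.
In the residual graph, reachable from Plant: {Plant, Sub2, Sub1, Bus2, Sub4, Bus1, Bus4}.
Min-cut edges: Bus1→Bus3 (7), Bus4→City (9); capacity 7 + 9 = 16.
Cut capacity 17 exceeds the max flow 16, so it is not minimum.

No — its capacity is 17, but the minimum cut has capacity 16.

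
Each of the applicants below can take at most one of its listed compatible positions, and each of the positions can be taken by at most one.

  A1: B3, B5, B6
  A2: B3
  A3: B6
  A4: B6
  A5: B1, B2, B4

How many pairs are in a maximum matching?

4

Unit-capacity flow: source→left, listed edges, right→sink; max matching = max flow.
Augmenting path A1→B3 (+1); matched 1.
Augmenting path A3→B6 (+1); matched 2.
Augmenting path A5→B1 (+1); matched 3.
Augmenting path A2→B3→A1→B5 (+1); matched 4.
No augmenting path remains; maximum matching = 4.
König certificate: {A1, A2, A5, B6} is a vertex cover of size 4 (every listed pair touches it), so no matching can be larger.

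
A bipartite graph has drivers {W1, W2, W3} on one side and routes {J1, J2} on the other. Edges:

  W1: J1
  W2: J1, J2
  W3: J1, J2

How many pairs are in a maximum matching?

2

Unit-capacity flow: source→left, listed edges, right→sink; max matching = max flow.
Augmenting path W1→J1 (+1); matched 1.
Augmenting path W2→J2 (+1); matched 2.
No augmenting path remains; maximum matching = 2.
König certificate: {J1, J2} is a vertex cover of size 2 (every listed pair touches it), so no matching can be larger.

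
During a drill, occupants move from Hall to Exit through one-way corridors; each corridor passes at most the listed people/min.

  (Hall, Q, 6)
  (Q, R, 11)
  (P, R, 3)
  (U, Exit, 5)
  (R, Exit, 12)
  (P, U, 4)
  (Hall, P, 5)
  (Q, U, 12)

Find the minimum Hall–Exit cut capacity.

11

Augment Hall→P→R→Exit: bottleneck 3, flow now 3.
Augment Hall→P→U→Exit: bottleneck 2, flow now 5.
Augment Hall→Q→R→Exit: bottleneck 6, flow now 11.
No augmenting path remains; maximum flow = 11.
By max-flow min-cut, the minimum cut capacity equals the max flow.
In the residual graph, reachable from Hall: {Hall}.
Min-cut edges: Hall→P (5), Hall→Q (6); capacity 5 + 6 = 11.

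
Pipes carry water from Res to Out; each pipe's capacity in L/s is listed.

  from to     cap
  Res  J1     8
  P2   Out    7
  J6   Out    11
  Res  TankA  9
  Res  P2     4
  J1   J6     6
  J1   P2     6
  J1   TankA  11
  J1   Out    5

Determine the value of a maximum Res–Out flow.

Augment Res→P2→Out: bottleneck 4, flow now 4.
Augment Res→J1→Out: bottleneck 5, flow now 9.
Augment Res→J1→P2→Out: bottleneck 3, flow now 12.
No augmenting path remains; maximum flow = 12.
In the residual graph, reachable from Res: {Res, TankA}.
Min-cut edges: Res→P2 (4), Res→J1 (8); capacity 4 + 8 = 12.
This cut is saturated, so no flow can exceed 12.

12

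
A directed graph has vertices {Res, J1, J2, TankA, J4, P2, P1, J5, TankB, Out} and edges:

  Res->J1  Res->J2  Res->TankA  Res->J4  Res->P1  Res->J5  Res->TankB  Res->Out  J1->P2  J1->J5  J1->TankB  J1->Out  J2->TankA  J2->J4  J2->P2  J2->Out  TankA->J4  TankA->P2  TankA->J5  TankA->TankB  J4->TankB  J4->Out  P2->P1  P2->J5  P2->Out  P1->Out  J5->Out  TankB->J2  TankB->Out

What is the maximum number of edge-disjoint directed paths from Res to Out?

Assign every edge capacity 1; by Menger, the answer equals the max flow.
Path Res→Out (+1); total 1.
Path Res→J1→Out (+1); total 2.
Path Res→J2→Out (+1); total 3.
Path Res→J4→Out (+1); total 4.
Path Res→P1→Out (+1); total 5.
Path Res→J5→Out (+1); total 6.
Path Res→TankB→Out (+1); total 7.
Path Res→TankA→P2→Out (+1); total 8.
No residual Res→Out path; max flow = 8.
Certifying cut of size 8: {Res→J1, Res→J2, Res→J4, Res→J5, Res→Out, Res→P1, Res→TankA, Res→TankB}.

8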